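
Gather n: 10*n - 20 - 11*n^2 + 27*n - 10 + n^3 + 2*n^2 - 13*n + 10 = n^3 - 9*n^2 + 24*n - 20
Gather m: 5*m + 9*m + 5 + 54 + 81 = 14*m + 140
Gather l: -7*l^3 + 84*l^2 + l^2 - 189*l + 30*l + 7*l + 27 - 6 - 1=-7*l^3 + 85*l^2 - 152*l + 20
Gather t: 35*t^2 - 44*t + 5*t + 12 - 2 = 35*t^2 - 39*t + 10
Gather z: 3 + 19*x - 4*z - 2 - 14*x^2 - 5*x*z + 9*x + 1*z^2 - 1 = -14*x^2 + 28*x + z^2 + z*(-5*x - 4)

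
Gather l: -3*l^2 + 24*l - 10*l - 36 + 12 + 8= -3*l^2 + 14*l - 16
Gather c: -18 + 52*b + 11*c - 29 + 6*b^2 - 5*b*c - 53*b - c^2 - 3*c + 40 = 6*b^2 - b - c^2 + c*(8 - 5*b) - 7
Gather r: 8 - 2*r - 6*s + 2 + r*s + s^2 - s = r*(s - 2) + s^2 - 7*s + 10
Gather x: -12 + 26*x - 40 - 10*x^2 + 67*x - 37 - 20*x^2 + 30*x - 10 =-30*x^2 + 123*x - 99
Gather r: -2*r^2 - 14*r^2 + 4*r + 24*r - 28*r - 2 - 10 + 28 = 16 - 16*r^2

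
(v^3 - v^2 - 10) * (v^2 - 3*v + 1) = v^5 - 4*v^4 + 4*v^3 - 11*v^2 + 30*v - 10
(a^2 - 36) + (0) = a^2 - 36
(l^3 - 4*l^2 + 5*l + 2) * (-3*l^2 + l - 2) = -3*l^5 + 13*l^4 - 21*l^3 + 7*l^2 - 8*l - 4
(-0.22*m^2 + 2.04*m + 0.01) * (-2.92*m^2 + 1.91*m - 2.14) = 0.6424*m^4 - 6.377*m^3 + 4.338*m^2 - 4.3465*m - 0.0214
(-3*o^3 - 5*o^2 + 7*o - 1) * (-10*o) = 30*o^4 + 50*o^3 - 70*o^2 + 10*o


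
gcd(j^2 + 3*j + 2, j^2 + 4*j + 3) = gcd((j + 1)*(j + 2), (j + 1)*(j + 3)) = j + 1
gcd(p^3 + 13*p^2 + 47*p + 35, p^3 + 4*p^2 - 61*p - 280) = p^2 + 12*p + 35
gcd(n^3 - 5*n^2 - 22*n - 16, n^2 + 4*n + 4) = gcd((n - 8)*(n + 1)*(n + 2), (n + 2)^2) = n + 2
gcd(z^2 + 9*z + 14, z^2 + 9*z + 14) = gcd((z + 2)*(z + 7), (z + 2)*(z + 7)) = z^2 + 9*z + 14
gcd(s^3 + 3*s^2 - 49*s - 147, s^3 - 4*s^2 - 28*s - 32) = 1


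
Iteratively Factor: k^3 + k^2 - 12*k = (k)*(k^2 + k - 12) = k*(k - 3)*(k + 4)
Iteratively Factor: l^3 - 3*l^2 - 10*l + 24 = (l - 4)*(l^2 + l - 6) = (l - 4)*(l - 2)*(l + 3)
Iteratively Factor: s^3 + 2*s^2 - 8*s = (s - 2)*(s^2 + 4*s) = s*(s - 2)*(s + 4)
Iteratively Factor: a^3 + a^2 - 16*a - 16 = (a + 4)*(a^2 - 3*a - 4) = (a - 4)*(a + 4)*(a + 1)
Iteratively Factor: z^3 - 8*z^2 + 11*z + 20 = (z - 5)*(z^2 - 3*z - 4) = (z - 5)*(z + 1)*(z - 4)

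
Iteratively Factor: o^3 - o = (o)*(o^2 - 1) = o*(o - 1)*(o + 1)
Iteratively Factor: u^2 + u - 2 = (u + 2)*(u - 1)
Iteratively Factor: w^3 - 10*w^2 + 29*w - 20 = (w - 4)*(w^2 - 6*w + 5) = (w - 4)*(w - 1)*(w - 5)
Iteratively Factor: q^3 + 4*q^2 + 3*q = (q)*(q^2 + 4*q + 3) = q*(q + 3)*(q + 1)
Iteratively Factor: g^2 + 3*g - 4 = (g + 4)*(g - 1)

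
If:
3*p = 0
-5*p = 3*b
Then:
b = 0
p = 0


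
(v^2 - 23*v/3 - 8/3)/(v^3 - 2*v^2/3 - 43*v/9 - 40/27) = 9*(v - 8)/(9*v^2 - 9*v - 40)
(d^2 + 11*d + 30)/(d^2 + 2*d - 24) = (d + 5)/(d - 4)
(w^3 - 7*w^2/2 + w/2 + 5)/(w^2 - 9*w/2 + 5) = w + 1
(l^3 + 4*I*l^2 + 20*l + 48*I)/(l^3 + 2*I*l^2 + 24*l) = (l + 2*I)/l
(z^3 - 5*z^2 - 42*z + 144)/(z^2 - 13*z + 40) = (z^2 + 3*z - 18)/(z - 5)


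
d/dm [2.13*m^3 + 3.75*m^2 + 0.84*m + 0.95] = 6.39*m^2 + 7.5*m + 0.84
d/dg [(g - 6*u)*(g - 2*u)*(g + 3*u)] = 3*g^2 - 10*g*u - 12*u^2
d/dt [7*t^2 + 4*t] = 14*t + 4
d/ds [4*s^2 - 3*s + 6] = 8*s - 3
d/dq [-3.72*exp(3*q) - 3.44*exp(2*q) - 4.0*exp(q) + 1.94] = (-11.16*exp(2*q) - 6.88*exp(q) - 4.0)*exp(q)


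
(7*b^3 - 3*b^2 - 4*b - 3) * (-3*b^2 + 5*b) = -21*b^5 + 44*b^4 - 3*b^3 - 11*b^2 - 15*b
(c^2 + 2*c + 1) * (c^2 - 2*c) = c^4 - 3*c^2 - 2*c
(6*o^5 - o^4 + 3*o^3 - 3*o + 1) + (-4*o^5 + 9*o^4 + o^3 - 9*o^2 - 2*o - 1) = 2*o^5 + 8*o^4 + 4*o^3 - 9*o^2 - 5*o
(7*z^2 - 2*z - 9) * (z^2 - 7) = 7*z^4 - 2*z^3 - 58*z^2 + 14*z + 63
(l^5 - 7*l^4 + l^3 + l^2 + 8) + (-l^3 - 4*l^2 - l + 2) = l^5 - 7*l^4 - 3*l^2 - l + 10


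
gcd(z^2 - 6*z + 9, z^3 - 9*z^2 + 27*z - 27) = z^2 - 6*z + 9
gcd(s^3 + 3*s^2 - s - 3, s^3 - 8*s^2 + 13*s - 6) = s - 1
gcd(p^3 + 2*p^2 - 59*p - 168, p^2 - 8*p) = p - 8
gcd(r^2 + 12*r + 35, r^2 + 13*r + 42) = r + 7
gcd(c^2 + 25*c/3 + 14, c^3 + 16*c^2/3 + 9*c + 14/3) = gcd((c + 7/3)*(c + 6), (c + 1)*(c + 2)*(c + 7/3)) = c + 7/3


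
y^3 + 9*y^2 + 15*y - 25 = (y - 1)*(y + 5)^2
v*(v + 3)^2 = v^3 + 6*v^2 + 9*v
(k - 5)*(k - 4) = k^2 - 9*k + 20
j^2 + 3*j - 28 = (j - 4)*(j + 7)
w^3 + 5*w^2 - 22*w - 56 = (w - 4)*(w + 2)*(w + 7)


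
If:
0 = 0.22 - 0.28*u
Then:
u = 0.79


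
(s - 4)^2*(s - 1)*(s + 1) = s^4 - 8*s^3 + 15*s^2 + 8*s - 16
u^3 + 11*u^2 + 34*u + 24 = (u + 1)*(u + 4)*(u + 6)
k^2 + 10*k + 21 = (k + 3)*(k + 7)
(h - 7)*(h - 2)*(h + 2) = h^3 - 7*h^2 - 4*h + 28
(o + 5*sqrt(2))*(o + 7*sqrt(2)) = o^2 + 12*sqrt(2)*o + 70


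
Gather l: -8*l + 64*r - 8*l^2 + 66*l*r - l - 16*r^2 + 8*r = -8*l^2 + l*(66*r - 9) - 16*r^2 + 72*r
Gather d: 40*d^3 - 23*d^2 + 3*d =40*d^3 - 23*d^2 + 3*d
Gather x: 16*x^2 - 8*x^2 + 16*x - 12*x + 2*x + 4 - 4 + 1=8*x^2 + 6*x + 1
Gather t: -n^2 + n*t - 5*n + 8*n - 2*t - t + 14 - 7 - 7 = -n^2 + 3*n + t*(n - 3)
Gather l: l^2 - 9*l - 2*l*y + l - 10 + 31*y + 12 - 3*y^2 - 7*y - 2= l^2 + l*(-2*y - 8) - 3*y^2 + 24*y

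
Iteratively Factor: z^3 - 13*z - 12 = (z - 4)*(z^2 + 4*z + 3) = (z - 4)*(z + 1)*(z + 3)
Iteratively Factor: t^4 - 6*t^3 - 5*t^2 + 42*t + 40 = (t + 1)*(t^3 - 7*t^2 + 2*t + 40) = (t - 5)*(t + 1)*(t^2 - 2*t - 8) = (t - 5)*(t - 4)*(t + 1)*(t + 2)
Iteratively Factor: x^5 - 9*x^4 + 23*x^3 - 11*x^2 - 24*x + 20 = (x - 2)*(x^4 - 7*x^3 + 9*x^2 + 7*x - 10) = (x - 2)*(x - 1)*(x^3 - 6*x^2 + 3*x + 10) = (x - 2)^2*(x - 1)*(x^2 - 4*x - 5) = (x - 2)^2*(x - 1)*(x + 1)*(x - 5)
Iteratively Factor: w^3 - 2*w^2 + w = (w - 1)*(w^2 - w) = w*(w - 1)*(w - 1)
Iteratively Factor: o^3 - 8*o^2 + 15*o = (o)*(o^2 - 8*o + 15) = o*(o - 3)*(o - 5)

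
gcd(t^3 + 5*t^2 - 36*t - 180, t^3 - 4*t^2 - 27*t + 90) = t^2 - t - 30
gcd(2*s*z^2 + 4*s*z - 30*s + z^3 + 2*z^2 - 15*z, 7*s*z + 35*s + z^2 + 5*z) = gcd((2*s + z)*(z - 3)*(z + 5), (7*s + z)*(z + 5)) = z + 5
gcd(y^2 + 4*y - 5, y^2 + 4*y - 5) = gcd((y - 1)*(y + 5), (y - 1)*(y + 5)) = y^2 + 4*y - 5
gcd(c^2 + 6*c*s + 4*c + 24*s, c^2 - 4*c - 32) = c + 4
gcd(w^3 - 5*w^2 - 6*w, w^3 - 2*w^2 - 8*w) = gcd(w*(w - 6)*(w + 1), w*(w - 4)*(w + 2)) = w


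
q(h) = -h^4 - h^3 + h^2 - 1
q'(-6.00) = 744.00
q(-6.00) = -1045.00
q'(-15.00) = 12795.00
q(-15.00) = -47026.00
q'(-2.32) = 29.16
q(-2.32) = -12.10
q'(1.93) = -36.07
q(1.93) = -18.34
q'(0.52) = -0.33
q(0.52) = -0.94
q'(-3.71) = 155.55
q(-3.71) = -125.62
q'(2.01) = -40.58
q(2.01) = -21.40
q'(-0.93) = -1.24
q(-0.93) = -0.08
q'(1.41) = -14.36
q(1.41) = -5.77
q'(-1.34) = 1.56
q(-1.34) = -0.02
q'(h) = -4*h^3 - 3*h^2 + 2*h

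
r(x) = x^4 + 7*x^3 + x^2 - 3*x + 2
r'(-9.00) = -1236.00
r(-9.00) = 1568.00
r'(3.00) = 300.00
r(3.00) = 272.00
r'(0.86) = 16.80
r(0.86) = 5.16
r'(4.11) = 637.66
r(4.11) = 777.89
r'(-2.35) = 56.36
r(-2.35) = -45.77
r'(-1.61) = 31.52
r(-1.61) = -13.07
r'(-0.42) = -0.43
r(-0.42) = 2.95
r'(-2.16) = 50.35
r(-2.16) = -35.63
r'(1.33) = 46.22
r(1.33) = 19.38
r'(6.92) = 2341.95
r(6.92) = 4641.85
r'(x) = 4*x^3 + 21*x^2 + 2*x - 3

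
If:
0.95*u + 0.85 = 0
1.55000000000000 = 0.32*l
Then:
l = 4.84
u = -0.89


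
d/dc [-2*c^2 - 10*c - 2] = -4*c - 10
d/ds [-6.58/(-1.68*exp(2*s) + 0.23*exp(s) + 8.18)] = (1.5134 - 22.1088*exp(s))*exp(s)/(-1.68*exp(2*s) + 0.23*exp(s) + 8.18)^2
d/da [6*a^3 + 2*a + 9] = 18*a^2 + 2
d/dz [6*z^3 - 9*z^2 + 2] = 18*z*(z - 1)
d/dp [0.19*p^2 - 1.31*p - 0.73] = 0.38*p - 1.31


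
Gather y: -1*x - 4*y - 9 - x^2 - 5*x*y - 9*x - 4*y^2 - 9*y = -x^2 - 10*x - 4*y^2 + y*(-5*x - 13) - 9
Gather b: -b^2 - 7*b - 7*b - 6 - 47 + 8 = -b^2 - 14*b - 45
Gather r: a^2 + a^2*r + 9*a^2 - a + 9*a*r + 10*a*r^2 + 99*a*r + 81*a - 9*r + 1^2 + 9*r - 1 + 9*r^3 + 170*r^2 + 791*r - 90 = 10*a^2 + 80*a + 9*r^3 + r^2*(10*a + 170) + r*(a^2 + 108*a + 791) - 90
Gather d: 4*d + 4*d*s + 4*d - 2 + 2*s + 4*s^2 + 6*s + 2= d*(4*s + 8) + 4*s^2 + 8*s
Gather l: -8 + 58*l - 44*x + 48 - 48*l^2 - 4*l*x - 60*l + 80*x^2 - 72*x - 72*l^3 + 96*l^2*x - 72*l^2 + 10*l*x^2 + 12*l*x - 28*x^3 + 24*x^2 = -72*l^3 + l^2*(96*x - 120) + l*(10*x^2 + 8*x - 2) - 28*x^3 + 104*x^2 - 116*x + 40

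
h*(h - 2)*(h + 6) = h^3 + 4*h^2 - 12*h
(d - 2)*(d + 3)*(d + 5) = d^3 + 6*d^2 - d - 30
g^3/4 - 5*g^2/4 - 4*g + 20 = (g/4 + 1)*(g - 5)*(g - 4)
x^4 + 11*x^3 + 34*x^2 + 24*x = x*(x + 1)*(x + 4)*(x + 6)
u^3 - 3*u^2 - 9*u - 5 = (u - 5)*(u + 1)^2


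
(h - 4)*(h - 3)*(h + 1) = h^3 - 6*h^2 + 5*h + 12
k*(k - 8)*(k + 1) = k^3 - 7*k^2 - 8*k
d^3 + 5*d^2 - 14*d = d*(d - 2)*(d + 7)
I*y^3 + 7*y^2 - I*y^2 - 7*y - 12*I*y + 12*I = (y - 4*I)*(y - 3*I)*(I*y - I)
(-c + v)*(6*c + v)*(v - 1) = -6*c^2*v + 6*c^2 + 5*c*v^2 - 5*c*v + v^3 - v^2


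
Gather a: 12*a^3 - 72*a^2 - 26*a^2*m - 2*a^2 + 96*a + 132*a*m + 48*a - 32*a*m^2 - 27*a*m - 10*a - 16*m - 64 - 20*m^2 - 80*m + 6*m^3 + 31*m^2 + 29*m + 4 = 12*a^3 + a^2*(-26*m - 74) + a*(-32*m^2 + 105*m + 134) + 6*m^3 + 11*m^2 - 67*m - 60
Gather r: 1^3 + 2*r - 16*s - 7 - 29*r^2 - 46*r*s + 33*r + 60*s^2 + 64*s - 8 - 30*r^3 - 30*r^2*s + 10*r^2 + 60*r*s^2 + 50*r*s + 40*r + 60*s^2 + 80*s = -30*r^3 + r^2*(-30*s - 19) + r*(60*s^2 + 4*s + 75) + 120*s^2 + 128*s - 14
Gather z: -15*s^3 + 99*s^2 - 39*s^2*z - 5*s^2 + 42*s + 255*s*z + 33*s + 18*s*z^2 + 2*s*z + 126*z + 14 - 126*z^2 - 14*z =-15*s^3 + 94*s^2 + 75*s + z^2*(18*s - 126) + z*(-39*s^2 + 257*s + 112) + 14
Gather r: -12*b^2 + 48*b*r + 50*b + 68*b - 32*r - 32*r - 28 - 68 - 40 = -12*b^2 + 118*b + r*(48*b - 64) - 136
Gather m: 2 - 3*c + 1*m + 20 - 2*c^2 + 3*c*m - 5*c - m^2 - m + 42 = -2*c^2 + 3*c*m - 8*c - m^2 + 64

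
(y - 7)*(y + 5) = y^2 - 2*y - 35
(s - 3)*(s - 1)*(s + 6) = s^3 + 2*s^2 - 21*s + 18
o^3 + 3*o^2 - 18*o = o*(o - 3)*(o + 6)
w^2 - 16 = (w - 4)*(w + 4)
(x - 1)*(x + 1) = x^2 - 1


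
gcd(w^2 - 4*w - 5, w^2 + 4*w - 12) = 1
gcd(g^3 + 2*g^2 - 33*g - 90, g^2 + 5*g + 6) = g + 3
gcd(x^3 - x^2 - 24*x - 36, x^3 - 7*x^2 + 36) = x^2 - 4*x - 12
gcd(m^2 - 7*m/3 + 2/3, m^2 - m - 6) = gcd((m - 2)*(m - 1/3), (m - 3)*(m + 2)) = 1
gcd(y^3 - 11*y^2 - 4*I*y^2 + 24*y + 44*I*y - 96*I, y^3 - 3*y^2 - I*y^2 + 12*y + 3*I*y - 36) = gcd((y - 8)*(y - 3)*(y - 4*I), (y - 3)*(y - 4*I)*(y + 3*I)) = y^2 + y*(-3 - 4*I) + 12*I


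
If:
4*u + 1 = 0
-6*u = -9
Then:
No Solution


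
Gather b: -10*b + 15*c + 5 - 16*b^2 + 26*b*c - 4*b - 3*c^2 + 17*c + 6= -16*b^2 + b*(26*c - 14) - 3*c^2 + 32*c + 11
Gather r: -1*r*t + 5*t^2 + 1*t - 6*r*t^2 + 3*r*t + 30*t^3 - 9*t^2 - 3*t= r*(-6*t^2 + 2*t) + 30*t^3 - 4*t^2 - 2*t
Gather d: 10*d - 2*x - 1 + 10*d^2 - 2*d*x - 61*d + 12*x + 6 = 10*d^2 + d*(-2*x - 51) + 10*x + 5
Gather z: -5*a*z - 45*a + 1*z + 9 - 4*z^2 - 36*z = -45*a - 4*z^2 + z*(-5*a - 35) + 9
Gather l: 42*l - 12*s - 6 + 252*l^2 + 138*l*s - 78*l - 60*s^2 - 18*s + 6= 252*l^2 + l*(138*s - 36) - 60*s^2 - 30*s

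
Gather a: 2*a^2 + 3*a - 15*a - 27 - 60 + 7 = 2*a^2 - 12*a - 80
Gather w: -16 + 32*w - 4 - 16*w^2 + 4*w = -16*w^2 + 36*w - 20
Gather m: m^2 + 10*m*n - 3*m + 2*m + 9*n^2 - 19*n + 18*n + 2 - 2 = m^2 + m*(10*n - 1) + 9*n^2 - n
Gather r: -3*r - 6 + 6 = -3*r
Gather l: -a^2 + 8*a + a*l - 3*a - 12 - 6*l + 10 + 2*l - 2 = -a^2 + 5*a + l*(a - 4) - 4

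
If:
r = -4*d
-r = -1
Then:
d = -1/4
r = 1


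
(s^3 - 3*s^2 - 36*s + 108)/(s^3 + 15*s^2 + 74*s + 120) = (s^2 - 9*s + 18)/(s^2 + 9*s + 20)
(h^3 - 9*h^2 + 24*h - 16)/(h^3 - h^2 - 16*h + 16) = (h - 4)/(h + 4)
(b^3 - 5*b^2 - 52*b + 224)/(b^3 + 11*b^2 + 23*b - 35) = (b^2 - 12*b + 32)/(b^2 + 4*b - 5)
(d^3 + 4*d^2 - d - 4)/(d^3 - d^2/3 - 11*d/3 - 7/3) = 3*(d^2 + 3*d - 4)/(3*d^2 - 4*d - 7)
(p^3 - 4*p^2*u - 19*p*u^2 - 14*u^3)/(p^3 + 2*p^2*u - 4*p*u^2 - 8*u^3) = (p^2 - 6*p*u - 7*u^2)/(p^2 - 4*u^2)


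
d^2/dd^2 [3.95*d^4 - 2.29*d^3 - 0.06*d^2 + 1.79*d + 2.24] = 47.4*d^2 - 13.74*d - 0.12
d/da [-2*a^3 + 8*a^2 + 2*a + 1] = -6*a^2 + 16*a + 2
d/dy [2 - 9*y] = -9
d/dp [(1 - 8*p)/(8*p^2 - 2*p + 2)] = (-32*p^2 + 8*p + (8*p - 1)^2 - 8)/(2*(4*p^2 - p + 1)^2)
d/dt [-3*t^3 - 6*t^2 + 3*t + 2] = -9*t^2 - 12*t + 3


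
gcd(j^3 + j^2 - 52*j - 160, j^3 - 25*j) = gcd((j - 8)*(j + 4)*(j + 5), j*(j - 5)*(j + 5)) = j + 5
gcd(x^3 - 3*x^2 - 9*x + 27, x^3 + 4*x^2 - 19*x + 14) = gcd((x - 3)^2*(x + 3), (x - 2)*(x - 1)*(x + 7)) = 1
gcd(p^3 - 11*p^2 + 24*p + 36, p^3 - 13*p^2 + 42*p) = p - 6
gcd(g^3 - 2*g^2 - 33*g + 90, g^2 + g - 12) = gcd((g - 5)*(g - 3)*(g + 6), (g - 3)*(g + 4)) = g - 3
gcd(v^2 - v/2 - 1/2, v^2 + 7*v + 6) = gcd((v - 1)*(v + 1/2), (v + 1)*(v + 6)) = 1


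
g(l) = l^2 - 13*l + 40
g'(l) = 2*l - 13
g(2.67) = 12.42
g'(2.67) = -7.66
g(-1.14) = 56.12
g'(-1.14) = -15.28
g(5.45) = -1.15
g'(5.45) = -2.10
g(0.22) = 37.19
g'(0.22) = -12.56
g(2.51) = 13.67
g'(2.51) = -7.98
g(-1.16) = 56.43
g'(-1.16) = -15.32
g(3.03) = 9.79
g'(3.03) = -6.94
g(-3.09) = 89.72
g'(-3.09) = -19.18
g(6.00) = -2.00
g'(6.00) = -1.00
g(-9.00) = 238.00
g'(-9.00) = -31.00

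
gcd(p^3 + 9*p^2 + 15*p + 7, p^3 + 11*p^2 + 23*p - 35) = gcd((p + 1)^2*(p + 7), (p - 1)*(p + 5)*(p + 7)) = p + 7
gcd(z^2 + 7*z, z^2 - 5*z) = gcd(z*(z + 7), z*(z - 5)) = z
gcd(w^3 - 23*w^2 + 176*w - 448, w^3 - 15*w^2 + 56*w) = w^2 - 15*w + 56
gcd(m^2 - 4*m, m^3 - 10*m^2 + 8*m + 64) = m - 4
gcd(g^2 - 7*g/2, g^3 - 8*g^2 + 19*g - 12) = 1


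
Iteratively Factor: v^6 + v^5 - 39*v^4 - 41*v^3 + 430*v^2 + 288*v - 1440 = (v - 3)*(v^5 + 4*v^4 - 27*v^3 - 122*v^2 + 64*v + 480) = (v - 5)*(v - 3)*(v^4 + 9*v^3 + 18*v^2 - 32*v - 96) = (v - 5)*(v - 3)*(v + 4)*(v^3 + 5*v^2 - 2*v - 24) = (v - 5)*(v - 3)*(v + 3)*(v + 4)*(v^2 + 2*v - 8) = (v - 5)*(v - 3)*(v - 2)*(v + 3)*(v + 4)*(v + 4)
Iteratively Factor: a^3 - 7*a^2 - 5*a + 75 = (a - 5)*(a^2 - 2*a - 15) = (a - 5)^2*(a + 3)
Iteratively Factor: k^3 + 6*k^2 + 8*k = (k + 2)*(k^2 + 4*k) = (k + 2)*(k + 4)*(k)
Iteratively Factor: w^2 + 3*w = (w + 3)*(w)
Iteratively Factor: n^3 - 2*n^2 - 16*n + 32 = (n - 4)*(n^2 + 2*n - 8) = (n - 4)*(n - 2)*(n + 4)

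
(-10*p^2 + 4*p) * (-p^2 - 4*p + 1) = 10*p^4 + 36*p^3 - 26*p^2 + 4*p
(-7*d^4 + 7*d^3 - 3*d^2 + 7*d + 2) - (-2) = -7*d^4 + 7*d^3 - 3*d^2 + 7*d + 4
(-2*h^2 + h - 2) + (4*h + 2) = -2*h^2 + 5*h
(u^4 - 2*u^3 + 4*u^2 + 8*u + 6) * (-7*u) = -7*u^5 + 14*u^4 - 28*u^3 - 56*u^2 - 42*u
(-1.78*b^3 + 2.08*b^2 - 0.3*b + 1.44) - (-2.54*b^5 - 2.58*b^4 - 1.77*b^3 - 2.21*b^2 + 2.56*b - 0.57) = 2.54*b^5 + 2.58*b^4 - 0.01*b^3 + 4.29*b^2 - 2.86*b + 2.01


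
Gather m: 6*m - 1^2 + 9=6*m + 8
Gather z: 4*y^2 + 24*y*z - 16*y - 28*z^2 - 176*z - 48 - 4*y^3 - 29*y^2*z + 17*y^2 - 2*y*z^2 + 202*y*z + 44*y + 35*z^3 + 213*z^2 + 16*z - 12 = -4*y^3 + 21*y^2 + 28*y + 35*z^3 + z^2*(185 - 2*y) + z*(-29*y^2 + 226*y - 160) - 60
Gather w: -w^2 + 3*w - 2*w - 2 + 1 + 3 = -w^2 + w + 2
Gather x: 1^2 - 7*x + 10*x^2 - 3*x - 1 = 10*x^2 - 10*x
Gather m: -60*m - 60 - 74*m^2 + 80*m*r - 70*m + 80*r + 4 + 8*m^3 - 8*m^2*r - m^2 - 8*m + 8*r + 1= 8*m^3 + m^2*(-8*r - 75) + m*(80*r - 138) + 88*r - 55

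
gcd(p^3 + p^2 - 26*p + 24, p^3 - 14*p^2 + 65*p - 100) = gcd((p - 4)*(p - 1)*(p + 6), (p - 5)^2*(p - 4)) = p - 4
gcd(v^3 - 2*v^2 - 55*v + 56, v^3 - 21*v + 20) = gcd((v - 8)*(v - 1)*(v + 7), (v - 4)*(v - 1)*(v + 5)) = v - 1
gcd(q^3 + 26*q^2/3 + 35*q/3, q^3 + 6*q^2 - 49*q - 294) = q + 7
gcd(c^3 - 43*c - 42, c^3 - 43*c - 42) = c^3 - 43*c - 42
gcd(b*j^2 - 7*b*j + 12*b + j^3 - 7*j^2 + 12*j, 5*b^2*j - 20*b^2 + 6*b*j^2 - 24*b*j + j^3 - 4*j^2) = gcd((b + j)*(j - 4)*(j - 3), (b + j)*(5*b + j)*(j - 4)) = b*j - 4*b + j^2 - 4*j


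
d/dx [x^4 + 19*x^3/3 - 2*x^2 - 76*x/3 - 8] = 4*x^3 + 19*x^2 - 4*x - 76/3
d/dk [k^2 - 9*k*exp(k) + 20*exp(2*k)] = -9*k*exp(k) + 2*k + 40*exp(2*k) - 9*exp(k)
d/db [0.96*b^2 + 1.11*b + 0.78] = 1.92*b + 1.11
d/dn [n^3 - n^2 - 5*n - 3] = 3*n^2 - 2*n - 5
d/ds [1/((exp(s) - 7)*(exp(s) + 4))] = (3 - 2*exp(s))*exp(s)/(exp(4*s) - 6*exp(3*s) - 47*exp(2*s) + 168*exp(s) + 784)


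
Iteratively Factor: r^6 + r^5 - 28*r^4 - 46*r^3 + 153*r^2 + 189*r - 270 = (r - 2)*(r^5 + 3*r^4 - 22*r^3 - 90*r^2 - 27*r + 135) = (r - 2)*(r + 3)*(r^4 - 22*r^2 - 24*r + 45) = (r - 2)*(r + 3)^2*(r^3 - 3*r^2 - 13*r + 15) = (r - 5)*(r - 2)*(r + 3)^2*(r^2 + 2*r - 3) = (r - 5)*(r - 2)*(r + 3)^3*(r - 1)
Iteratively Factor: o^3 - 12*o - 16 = (o + 2)*(o^2 - 2*o - 8) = (o + 2)^2*(o - 4)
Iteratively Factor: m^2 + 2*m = (m)*(m + 2)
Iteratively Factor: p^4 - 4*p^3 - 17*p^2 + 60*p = (p - 5)*(p^3 + p^2 - 12*p) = (p - 5)*(p + 4)*(p^2 - 3*p) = (p - 5)*(p - 3)*(p + 4)*(p)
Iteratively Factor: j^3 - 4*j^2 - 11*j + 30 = (j + 3)*(j^2 - 7*j + 10) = (j - 2)*(j + 3)*(j - 5)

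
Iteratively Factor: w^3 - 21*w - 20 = (w + 4)*(w^2 - 4*w - 5) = (w + 1)*(w + 4)*(w - 5)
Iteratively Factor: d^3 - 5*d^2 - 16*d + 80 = (d - 4)*(d^2 - d - 20) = (d - 5)*(d - 4)*(d + 4)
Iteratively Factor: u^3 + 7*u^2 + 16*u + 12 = (u + 2)*(u^2 + 5*u + 6) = (u + 2)*(u + 3)*(u + 2)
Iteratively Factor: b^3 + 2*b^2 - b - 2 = (b + 2)*(b^2 - 1) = (b - 1)*(b + 2)*(b + 1)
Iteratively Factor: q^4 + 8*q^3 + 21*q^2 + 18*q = (q)*(q^3 + 8*q^2 + 21*q + 18) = q*(q + 3)*(q^2 + 5*q + 6) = q*(q + 3)^2*(q + 2)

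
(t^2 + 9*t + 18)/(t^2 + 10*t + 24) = (t + 3)/(t + 4)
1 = 1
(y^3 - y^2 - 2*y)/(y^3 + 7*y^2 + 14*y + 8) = y*(y - 2)/(y^2 + 6*y + 8)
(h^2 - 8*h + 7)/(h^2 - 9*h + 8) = (h - 7)/(h - 8)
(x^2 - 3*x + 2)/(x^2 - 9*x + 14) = (x - 1)/(x - 7)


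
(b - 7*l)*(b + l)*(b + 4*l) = b^3 - 2*b^2*l - 31*b*l^2 - 28*l^3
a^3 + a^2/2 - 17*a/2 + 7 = (a - 2)*(a - 1)*(a + 7/2)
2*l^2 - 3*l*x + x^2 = (-2*l + x)*(-l + x)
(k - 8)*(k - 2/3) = k^2 - 26*k/3 + 16/3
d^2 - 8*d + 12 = (d - 6)*(d - 2)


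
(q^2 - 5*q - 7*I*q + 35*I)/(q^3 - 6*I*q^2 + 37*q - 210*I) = (q - 5)/(q^2 + I*q + 30)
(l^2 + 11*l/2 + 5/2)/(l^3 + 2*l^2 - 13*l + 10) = (l + 1/2)/(l^2 - 3*l + 2)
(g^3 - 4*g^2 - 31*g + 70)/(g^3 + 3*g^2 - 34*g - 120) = (g^2 - 9*g + 14)/(g^2 - 2*g - 24)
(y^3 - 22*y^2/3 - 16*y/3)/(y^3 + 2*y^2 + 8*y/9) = 3*(y - 8)/(3*y + 4)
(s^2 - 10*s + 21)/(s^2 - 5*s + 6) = (s - 7)/(s - 2)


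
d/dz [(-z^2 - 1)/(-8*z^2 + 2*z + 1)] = 2*(-z^2 - 9*z + 1)/(64*z^4 - 32*z^3 - 12*z^2 + 4*z + 1)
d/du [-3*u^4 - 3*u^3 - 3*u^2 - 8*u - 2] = -12*u^3 - 9*u^2 - 6*u - 8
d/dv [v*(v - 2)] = 2*v - 2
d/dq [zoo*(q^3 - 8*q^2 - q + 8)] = zoo*(q^2 + q + 1)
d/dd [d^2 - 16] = 2*d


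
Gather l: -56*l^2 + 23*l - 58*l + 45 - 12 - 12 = -56*l^2 - 35*l + 21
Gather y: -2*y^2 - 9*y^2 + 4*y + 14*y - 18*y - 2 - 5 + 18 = 11 - 11*y^2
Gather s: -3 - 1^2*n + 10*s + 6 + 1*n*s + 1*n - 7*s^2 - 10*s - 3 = n*s - 7*s^2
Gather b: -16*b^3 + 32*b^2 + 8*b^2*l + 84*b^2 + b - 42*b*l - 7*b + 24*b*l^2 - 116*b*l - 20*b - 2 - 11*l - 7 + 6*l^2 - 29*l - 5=-16*b^3 + b^2*(8*l + 116) + b*(24*l^2 - 158*l - 26) + 6*l^2 - 40*l - 14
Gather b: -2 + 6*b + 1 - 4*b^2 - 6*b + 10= 9 - 4*b^2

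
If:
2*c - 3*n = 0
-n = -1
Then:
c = 3/2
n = 1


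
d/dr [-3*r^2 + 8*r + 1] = 8 - 6*r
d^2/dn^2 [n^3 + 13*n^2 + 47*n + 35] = 6*n + 26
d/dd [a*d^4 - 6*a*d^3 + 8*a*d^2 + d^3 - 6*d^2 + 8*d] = 4*a*d^3 - 18*a*d^2 + 16*a*d + 3*d^2 - 12*d + 8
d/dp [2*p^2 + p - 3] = 4*p + 1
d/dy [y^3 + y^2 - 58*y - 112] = 3*y^2 + 2*y - 58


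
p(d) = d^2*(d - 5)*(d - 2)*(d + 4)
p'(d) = d^2*(d - 5)*(d - 2) + d^2*(d - 5)*(d + 4) + d^2*(d - 2)*(d + 4) + 2*d*(d - 5)*(d - 2)*(d + 4) = d*(5*d^3 - 12*d^2 - 54*d + 80)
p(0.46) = 6.60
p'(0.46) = 24.43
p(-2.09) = 241.93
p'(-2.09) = -198.12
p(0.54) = 8.62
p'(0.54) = 25.99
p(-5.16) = -2246.80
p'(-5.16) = 3342.69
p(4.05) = -257.15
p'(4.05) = -13.69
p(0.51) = 7.85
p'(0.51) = 25.50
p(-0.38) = 6.69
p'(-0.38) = -37.43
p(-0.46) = 10.06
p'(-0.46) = -46.83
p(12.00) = 161280.00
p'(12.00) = 76128.00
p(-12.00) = -274176.00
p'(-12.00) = 115680.00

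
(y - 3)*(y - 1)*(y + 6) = y^3 + 2*y^2 - 21*y + 18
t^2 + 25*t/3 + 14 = (t + 7/3)*(t + 6)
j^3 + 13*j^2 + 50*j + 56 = (j + 2)*(j + 4)*(j + 7)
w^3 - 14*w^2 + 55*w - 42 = (w - 7)*(w - 6)*(w - 1)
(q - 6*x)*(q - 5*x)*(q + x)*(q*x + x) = q^4*x - 10*q^3*x^2 + q^3*x + 19*q^2*x^3 - 10*q^2*x^2 + 30*q*x^4 + 19*q*x^3 + 30*x^4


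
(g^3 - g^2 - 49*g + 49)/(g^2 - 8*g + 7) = g + 7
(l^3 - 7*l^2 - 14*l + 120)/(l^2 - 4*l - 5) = (l^2 - 2*l - 24)/(l + 1)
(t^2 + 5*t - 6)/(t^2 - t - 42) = (t - 1)/(t - 7)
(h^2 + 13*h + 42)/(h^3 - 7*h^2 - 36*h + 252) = (h + 7)/(h^2 - 13*h + 42)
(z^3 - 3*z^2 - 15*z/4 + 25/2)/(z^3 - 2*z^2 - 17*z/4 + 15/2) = (2*z - 5)/(2*z - 3)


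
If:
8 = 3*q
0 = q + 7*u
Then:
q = 8/3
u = -8/21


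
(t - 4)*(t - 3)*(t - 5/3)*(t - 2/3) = t^4 - 28*t^3/3 + 265*t^2/9 - 322*t/9 + 40/3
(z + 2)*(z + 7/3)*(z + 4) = z^3 + 25*z^2/3 + 22*z + 56/3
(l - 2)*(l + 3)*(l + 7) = l^3 + 8*l^2 + l - 42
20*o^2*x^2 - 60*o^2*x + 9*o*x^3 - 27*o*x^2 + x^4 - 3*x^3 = x*(4*o + x)*(5*o + x)*(x - 3)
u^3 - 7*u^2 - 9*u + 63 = (u - 7)*(u - 3)*(u + 3)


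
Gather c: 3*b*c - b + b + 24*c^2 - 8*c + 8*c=3*b*c + 24*c^2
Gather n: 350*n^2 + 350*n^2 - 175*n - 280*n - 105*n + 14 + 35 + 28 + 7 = 700*n^2 - 560*n + 84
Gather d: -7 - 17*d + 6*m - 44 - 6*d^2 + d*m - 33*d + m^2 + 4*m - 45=-6*d^2 + d*(m - 50) + m^2 + 10*m - 96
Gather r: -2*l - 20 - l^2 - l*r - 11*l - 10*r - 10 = -l^2 - 13*l + r*(-l - 10) - 30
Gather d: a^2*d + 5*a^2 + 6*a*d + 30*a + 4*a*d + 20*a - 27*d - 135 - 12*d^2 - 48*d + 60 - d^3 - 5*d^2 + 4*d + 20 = 5*a^2 + 50*a - d^3 - 17*d^2 + d*(a^2 + 10*a - 71) - 55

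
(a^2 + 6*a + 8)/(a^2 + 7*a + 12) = (a + 2)/(a + 3)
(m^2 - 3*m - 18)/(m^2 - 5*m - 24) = (m - 6)/(m - 8)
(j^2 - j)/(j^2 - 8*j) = (j - 1)/(j - 8)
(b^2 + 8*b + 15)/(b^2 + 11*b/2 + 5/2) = 2*(b + 3)/(2*b + 1)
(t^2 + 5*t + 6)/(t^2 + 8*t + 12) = (t + 3)/(t + 6)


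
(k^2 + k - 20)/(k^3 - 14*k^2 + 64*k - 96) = (k + 5)/(k^2 - 10*k + 24)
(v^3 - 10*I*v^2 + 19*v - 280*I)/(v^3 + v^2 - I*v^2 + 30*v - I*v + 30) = (v^2 - 15*I*v - 56)/(v^2 + v*(1 - 6*I) - 6*I)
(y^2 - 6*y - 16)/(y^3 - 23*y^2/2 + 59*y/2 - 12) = 2*(y + 2)/(2*y^2 - 7*y + 3)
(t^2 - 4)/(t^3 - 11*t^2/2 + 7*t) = 2*(t + 2)/(t*(2*t - 7))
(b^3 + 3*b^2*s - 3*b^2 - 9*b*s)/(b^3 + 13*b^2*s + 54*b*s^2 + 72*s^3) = b*(b - 3)/(b^2 + 10*b*s + 24*s^2)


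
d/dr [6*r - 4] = 6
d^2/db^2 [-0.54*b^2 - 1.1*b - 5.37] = -1.08000000000000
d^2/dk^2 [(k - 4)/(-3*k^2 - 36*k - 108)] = 2*(24 - k)/(3*(k^4 + 24*k^3 + 216*k^2 + 864*k + 1296))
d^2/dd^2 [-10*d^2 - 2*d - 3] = -20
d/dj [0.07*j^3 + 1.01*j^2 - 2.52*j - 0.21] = 0.21*j^2 + 2.02*j - 2.52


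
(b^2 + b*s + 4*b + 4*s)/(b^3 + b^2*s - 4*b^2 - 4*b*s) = (b + 4)/(b*(b - 4))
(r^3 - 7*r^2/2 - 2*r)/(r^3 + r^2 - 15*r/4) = 2*(2*r^2 - 7*r - 4)/(4*r^2 + 4*r - 15)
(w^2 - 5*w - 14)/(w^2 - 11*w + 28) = (w + 2)/(w - 4)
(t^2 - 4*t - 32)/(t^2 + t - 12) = (t - 8)/(t - 3)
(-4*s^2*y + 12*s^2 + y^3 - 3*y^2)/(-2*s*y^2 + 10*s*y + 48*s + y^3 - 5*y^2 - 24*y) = (2*s*y - 6*s + y^2 - 3*y)/(y^2 - 5*y - 24)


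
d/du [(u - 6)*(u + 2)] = 2*u - 4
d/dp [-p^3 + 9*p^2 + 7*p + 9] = -3*p^2 + 18*p + 7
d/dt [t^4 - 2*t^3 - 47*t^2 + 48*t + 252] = 4*t^3 - 6*t^2 - 94*t + 48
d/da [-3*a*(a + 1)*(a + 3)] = -9*a^2 - 24*a - 9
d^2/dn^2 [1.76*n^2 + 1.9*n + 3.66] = 3.52000000000000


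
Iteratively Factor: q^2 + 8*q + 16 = (q + 4)*(q + 4)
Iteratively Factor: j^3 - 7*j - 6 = (j - 3)*(j^2 + 3*j + 2) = (j - 3)*(j + 2)*(j + 1)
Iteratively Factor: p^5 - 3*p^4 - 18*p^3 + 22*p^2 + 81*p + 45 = (p - 3)*(p^4 - 18*p^2 - 32*p - 15) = (p - 3)*(p + 3)*(p^3 - 3*p^2 - 9*p - 5) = (p - 5)*(p - 3)*(p + 3)*(p^2 + 2*p + 1) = (p - 5)*(p - 3)*(p + 1)*(p + 3)*(p + 1)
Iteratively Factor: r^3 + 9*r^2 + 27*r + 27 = (r + 3)*(r^2 + 6*r + 9) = (r + 3)^2*(r + 3)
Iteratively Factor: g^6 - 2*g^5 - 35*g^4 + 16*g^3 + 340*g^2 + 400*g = (g - 5)*(g^5 + 3*g^4 - 20*g^3 - 84*g^2 - 80*g) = g*(g - 5)*(g^4 + 3*g^3 - 20*g^2 - 84*g - 80) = g*(g - 5)*(g + 4)*(g^3 - g^2 - 16*g - 20) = g*(g - 5)*(g + 2)*(g + 4)*(g^2 - 3*g - 10) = g*(g - 5)*(g + 2)^2*(g + 4)*(g - 5)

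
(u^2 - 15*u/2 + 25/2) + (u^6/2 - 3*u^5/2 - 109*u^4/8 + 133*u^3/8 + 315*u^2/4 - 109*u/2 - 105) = u^6/2 - 3*u^5/2 - 109*u^4/8 + 133*u^3/8 + 319*u^2/4 - 62*u - 185/2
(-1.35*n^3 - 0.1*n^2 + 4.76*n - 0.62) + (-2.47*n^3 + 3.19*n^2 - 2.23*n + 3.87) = -3.82*n^3 + 3.09*n^2 + 2.53*n + 3.25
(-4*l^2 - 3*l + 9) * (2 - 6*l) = 24*l^3 + 10*l^2 - 60*l + 18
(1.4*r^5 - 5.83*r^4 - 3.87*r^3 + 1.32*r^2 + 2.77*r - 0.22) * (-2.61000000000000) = -3.654*r^5 + 15.2163*r^4 + 10.1007*r^3 - 3.4452*r^2 - 7.2297*r + 0.5742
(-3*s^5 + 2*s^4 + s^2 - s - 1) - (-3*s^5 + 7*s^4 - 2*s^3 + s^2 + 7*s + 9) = -5*s^4 + 2*s^3 - 8*s - 10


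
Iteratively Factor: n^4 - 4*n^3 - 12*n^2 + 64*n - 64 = (n - 2)*(n^3 - 2*n^2 - 16*n + 32) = (n - 2)^2*(n^2 - 16) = (n - 4)*(n - 2)^2*(n + 4)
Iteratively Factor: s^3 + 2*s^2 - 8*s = (s)*(s^2 + 2*s - 8) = s*(s - 2)*(s + 4)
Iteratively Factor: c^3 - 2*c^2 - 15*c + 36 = (c - 3)*(c^2 + c - 12) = (c - 3)*(c + 4)*(c - 3)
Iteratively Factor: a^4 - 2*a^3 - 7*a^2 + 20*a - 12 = (a - 2)*(a^3 - 7*a + 6) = (a - 2)*(a - 1)*(a^2 + a - 6) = (a - 2)^2*(a - 1)*(a + 3)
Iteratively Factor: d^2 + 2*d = (d)*(d + 2)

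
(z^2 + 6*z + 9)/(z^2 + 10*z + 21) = (z + 3)/(z + 7)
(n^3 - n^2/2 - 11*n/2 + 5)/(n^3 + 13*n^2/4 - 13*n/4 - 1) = 2*(2*n^2 + n - 10)/(4*n^2 + 17*n + 4)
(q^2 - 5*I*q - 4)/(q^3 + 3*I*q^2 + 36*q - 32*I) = 1/(q + 8*I)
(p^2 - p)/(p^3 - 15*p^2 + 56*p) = (p - 1)/(p^2 - 15*p + 56)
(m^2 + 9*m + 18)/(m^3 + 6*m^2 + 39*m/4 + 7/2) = 4*(m^2 + 9*m + 18)/(4*m^3 + 24*m^2 + 39*m + 14)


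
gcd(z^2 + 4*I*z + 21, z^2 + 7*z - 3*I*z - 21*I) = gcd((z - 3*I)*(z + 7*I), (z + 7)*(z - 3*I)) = z - 3*I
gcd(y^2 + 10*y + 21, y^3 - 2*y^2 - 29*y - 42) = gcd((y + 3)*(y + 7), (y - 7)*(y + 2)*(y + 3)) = y + 3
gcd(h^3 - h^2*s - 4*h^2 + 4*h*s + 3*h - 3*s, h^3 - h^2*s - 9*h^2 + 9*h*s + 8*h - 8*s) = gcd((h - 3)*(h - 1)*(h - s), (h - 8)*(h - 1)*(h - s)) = -h^2 + h*s + h - s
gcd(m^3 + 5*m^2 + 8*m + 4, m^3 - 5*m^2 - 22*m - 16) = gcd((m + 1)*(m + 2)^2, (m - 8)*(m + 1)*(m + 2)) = m^2 + 3*m + 2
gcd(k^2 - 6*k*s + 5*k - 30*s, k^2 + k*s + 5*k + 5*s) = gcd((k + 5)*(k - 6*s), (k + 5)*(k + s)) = k + 5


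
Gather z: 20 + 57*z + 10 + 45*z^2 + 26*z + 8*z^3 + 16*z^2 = 8*z^3 + 61*z^2 + 83*z + 30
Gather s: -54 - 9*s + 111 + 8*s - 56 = 1 - s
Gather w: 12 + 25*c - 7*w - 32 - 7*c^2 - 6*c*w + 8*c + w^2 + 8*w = -7*c^2 + 33*c + w^2 + w*(1 - 6*c) - 20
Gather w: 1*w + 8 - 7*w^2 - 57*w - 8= -7*w^2 - 56*w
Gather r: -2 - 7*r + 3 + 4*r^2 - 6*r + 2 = 4*r^2 - 13*r + 3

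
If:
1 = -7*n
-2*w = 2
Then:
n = -1/7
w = -1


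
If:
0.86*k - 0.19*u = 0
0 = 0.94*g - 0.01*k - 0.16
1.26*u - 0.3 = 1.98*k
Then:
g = 0.17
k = 0.08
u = 0.36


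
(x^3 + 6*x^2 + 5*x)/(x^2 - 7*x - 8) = x*(x + 5)/(x - 8)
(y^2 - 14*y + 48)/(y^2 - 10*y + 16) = (y - 6)/(y - 2)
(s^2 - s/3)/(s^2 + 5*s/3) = (3*s - 1)/(3*s + 5)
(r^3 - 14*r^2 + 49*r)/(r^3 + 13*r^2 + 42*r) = (r^2 - 14*r + 49)/(r^2 + 13*r + 42)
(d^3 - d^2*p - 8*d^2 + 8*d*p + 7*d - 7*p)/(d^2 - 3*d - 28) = (d^2 - d*p - d + p)/(d + 4)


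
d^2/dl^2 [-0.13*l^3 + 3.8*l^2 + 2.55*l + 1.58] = 7.6 - 0.78*l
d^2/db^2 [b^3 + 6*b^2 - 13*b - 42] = 6*b + 12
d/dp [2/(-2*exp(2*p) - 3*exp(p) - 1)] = (8*exp(p) + 6)*exp(p)/(2*exp(2*p) + 3*exp(p) + 1)^2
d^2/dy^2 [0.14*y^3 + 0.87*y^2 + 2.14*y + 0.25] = 0.84*y + 1.74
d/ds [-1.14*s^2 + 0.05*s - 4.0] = 0.05 - 2.28*s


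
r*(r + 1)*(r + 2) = r^3 + 3*r^2 + 2*r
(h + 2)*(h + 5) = h^2 + 7*h + 10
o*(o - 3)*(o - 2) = o^3 - 5*o^2 + 6*o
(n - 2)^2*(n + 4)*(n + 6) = n^4 + 6*n^3 - 12*n^2 - 56*n + 96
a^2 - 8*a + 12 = (a - 6)*(a - 2)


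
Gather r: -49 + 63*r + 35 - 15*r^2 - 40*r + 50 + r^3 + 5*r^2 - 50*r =r^3 - 10*r^2 - 27*r + 36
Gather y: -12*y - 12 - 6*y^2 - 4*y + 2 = -6*y^2 - 16*y - 10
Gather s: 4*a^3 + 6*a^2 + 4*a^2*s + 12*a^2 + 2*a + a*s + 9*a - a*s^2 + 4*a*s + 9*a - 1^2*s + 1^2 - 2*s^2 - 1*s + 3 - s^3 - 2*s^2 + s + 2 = 4*a^3 + 18*a^2 + 20*a - s^3 + s^2*(-a - 4) + s*(4*a^2 + 5*a - 1) + 6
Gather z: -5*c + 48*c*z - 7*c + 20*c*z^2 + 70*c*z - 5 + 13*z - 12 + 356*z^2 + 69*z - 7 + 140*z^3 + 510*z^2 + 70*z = -12*c + 140*z^3 + z^2*(20*c + 866) + z*(118*c + 152) - 24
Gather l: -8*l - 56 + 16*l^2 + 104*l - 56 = 16*l^2 + 96*l - 112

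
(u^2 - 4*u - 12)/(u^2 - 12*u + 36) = (u + 2)/(u - 6)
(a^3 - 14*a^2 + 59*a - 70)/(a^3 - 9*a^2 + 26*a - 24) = (a^2 - 12*a + 35)/(a^2 - 7*a + 12)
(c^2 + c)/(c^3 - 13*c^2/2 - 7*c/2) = 2*(c + 1)/(2*c^2 - 13*c - 7)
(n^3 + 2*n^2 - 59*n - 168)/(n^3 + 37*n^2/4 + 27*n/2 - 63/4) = 4*(n - 8)/(4*n - 3)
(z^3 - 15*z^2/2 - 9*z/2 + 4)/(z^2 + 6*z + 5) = (z^2 - 17*z/2 + 4)/(z + 5)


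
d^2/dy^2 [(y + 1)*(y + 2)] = 2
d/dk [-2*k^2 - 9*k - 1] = -4*k - 9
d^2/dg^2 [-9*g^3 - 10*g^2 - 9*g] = -54*g - 20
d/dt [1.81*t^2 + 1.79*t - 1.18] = 3.62*t + 1.79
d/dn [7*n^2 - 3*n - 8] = 14*n - 3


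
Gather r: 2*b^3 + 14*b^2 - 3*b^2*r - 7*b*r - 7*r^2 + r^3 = 2*b^3 + 14*b^2 + r^3 - 7*r^2 + r*(-3*b^2 - 7*b)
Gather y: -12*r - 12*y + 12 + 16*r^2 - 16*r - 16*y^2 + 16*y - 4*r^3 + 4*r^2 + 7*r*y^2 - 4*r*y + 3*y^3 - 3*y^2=-4*r^3 + 20*r^2 - 28*r + 3*y^3 + y^2*(7*r - 19) + y*(4 - 4*r) + 12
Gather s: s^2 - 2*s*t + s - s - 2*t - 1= s^2 - 2*s*t - 2*t - 1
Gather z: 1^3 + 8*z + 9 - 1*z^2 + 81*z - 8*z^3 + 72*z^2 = -8*z^3 + 71*z^2 + 89*z + 10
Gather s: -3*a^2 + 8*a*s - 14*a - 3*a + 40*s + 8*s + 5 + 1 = -3*a^2 - 17*a + s*(8*a + 48) + 6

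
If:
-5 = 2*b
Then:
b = -5/2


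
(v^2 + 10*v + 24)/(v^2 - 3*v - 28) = (v + 6)/(v - 7)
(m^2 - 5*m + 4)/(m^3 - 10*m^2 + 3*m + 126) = (m^2 - 5*m + 4)/(m^3 - 10*m^2 + 3*m + 126)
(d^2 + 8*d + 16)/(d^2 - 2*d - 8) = (d^2 + 8*d + 16)/(d^2 - 2*d - 8)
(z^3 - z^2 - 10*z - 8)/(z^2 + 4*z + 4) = (z^2 - 3*z - 4)/(z + 2)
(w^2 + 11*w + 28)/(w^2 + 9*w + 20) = (w + 7)/(w + 5)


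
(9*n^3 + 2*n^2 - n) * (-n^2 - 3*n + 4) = -9*n^5 - 29*n^4 + 31*n^3 + 11*n^2 - 4*n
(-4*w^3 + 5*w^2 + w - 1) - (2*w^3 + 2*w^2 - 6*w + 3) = -6*w^3 + 3*w^2 + 7*w - 4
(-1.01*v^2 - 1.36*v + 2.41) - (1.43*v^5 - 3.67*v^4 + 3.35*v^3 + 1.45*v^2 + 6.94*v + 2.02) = -1.43*v^5 + 3.67*v^4 - 3.35*v^3 - 2.46*v^2 - 8.3*v + 0.39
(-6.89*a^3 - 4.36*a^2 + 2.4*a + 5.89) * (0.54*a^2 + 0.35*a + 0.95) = -3.7206*a^5 - 4.7659*a^4 - 6.7755*a^3 - 0.1214*a^2 + 4.3415*a + 5.5955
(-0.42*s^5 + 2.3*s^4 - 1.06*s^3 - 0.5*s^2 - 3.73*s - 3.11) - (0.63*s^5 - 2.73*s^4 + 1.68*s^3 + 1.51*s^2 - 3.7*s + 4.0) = -1.05*s^5 + 5.03*s^4 - 2.74*s^3 - 2.01*s^2 - 0.0299999999999998*s - 7.11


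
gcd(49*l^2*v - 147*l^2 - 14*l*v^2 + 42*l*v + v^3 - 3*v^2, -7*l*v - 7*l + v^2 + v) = -7*l + v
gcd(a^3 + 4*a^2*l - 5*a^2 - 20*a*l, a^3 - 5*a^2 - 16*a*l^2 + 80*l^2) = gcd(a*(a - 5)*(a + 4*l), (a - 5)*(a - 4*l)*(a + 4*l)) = a^2 + 4*a*l - 5*a - 20*l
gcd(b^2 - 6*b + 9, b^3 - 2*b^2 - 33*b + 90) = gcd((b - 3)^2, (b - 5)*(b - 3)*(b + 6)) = b - 3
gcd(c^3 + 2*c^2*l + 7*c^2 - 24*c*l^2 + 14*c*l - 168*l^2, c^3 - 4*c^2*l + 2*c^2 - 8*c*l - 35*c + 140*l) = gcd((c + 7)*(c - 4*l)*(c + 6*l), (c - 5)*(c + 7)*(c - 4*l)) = c^2 - 4*c*l + 7*c - 28*l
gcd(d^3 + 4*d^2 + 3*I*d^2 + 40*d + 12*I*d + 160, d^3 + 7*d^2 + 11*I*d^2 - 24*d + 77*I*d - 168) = d + 8*I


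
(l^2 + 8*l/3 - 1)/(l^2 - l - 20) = (-l^2 - 8*l/3 + 1)/(-l^2 + l + 20)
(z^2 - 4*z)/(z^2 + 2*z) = (z - 4)/(z + 2)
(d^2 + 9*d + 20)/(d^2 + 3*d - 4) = (d + 5)/(d - 1)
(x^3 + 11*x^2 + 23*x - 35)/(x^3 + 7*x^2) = 1 + 4/x - 5/x^2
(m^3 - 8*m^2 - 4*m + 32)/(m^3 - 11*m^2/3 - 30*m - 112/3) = 3*(m - 2)/(3*m + 7)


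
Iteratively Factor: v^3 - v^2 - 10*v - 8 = (v - 4)*(v^2 + 3*v + 2) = (v - 4)*(v + 1)*(v + 2)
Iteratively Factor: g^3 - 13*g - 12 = (g + 1)*(g^2 - g - 12) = (g - 4)*(g + 1)*(g + 3)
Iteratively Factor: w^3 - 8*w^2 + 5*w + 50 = (w - 5)*(w^2 - 3*w - 10) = (w - 5)^2*(w + 2)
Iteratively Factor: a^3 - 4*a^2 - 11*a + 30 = (a + 3)*(a^2 - 7*a + 10) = (a - 5)*(a + 3)*(a - 2)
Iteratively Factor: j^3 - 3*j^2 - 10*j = (j - 5)*(j^2 + 2*j) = (j - 5)*(j + 2)*(j)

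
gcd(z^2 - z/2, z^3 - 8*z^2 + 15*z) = z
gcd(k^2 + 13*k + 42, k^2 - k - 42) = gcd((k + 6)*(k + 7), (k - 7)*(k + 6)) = k + 6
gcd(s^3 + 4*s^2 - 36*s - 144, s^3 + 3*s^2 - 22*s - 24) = s + 6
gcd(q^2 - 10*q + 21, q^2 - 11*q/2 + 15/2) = q - 3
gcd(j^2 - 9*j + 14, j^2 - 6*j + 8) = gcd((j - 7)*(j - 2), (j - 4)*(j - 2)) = j - 2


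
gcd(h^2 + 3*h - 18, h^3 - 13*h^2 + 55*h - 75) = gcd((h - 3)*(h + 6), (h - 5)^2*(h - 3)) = h - 3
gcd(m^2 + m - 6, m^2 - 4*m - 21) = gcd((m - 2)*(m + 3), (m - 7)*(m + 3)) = m + 3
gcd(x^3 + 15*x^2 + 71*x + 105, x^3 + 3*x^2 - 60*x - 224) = x + 7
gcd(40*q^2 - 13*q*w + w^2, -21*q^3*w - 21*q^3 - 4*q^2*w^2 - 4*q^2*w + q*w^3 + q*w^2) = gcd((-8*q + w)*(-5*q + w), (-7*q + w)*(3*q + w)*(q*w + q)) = 1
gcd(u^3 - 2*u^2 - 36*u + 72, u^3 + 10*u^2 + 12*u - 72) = u^2 + 4*u - 12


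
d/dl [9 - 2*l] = -2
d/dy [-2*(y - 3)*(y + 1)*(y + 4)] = -6*y^2 - 8*y + 22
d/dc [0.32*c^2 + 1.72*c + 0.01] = 0.64*c + 1.72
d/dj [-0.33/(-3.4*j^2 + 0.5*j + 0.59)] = (0.165 - 2.244*j)/(-3.4*j^2 + 0.5*j + 0.59)^2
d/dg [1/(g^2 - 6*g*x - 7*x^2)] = 2*(-g + 3*x)/(-g^2 + 6*g*x + 7*x^2)^2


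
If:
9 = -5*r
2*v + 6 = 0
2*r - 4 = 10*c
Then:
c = -19/25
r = -9/5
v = -3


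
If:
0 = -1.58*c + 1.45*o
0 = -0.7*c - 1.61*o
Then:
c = 0.00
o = 0.00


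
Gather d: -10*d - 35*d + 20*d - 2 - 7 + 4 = -25*d - 5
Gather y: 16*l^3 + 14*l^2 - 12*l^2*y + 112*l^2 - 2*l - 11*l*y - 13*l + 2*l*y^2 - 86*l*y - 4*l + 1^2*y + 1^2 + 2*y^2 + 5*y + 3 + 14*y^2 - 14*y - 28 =16*l^3 + 126*l^2 - 19*l + y^2*(2*l + 16) + y*(-12*l^2 - 97*l - 8) - 24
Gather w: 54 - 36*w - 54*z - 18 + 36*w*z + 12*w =w*(36*z - 24) - 54*z + 36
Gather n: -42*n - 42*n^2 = -42*n^2 - 42*n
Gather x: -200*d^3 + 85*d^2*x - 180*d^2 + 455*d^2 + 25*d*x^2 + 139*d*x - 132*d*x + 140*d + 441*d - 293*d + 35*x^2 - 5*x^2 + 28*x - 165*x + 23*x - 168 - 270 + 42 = -200*d^3 + 275*d^2 + 288*d + x^2*(25*d + 30) + x*(85*d^2 + 7*d - 114) - 396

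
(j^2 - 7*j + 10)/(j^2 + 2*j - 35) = (j - 2)/(j + 7)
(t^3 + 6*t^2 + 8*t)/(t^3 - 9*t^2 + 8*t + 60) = t*(t + 4)/(t^2 - 11*t + 30)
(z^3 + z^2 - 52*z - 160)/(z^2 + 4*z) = z - 3 - 40/z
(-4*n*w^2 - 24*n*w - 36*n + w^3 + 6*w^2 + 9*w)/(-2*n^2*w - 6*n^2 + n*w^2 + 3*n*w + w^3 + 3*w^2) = (-4*n*w - 12*n + w^2 + 3*w)/(-2*n^2 + n*w + w^2)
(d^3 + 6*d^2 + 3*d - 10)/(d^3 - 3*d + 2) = (d + 5)/(d - 1)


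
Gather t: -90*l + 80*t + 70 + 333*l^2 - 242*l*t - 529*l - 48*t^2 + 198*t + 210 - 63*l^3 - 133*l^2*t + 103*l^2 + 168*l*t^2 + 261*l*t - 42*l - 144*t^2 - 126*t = -63*l^3 + 436*l^2 - 661*l + t^2*(168*l - 192) + t*(-133*l^2 + 19*l + 152) + 280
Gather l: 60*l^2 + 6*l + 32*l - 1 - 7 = 60*l^2 + 38*l - 8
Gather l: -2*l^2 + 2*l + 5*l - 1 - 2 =-2*l^2 + 7*l - 3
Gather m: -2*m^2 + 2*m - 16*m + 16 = -2*m^2 - 14*m + 16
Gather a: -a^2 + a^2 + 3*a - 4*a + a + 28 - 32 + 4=0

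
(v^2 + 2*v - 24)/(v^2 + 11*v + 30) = (v - 4)/(v + 5)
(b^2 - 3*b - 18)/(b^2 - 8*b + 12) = (b + 3)/(b - 2)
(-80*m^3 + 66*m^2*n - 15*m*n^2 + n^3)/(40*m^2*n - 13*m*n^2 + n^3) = (-2*m + n)/n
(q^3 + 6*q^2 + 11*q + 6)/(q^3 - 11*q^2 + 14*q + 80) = (q^2 + 4*q + 3)/(q^2 - 13*q + 40)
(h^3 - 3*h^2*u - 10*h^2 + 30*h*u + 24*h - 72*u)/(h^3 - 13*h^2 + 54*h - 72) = (h - 3*u)/(h - 3)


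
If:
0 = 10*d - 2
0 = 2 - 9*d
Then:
No Solution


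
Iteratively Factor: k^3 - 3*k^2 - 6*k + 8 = (k - 4)*(k^2 + k - 2) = (k - 4)*(k + 2)*(k - 1)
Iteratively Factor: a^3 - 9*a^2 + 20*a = (a - 5)*(a^2 - 4*a) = a*(a - 5)*(a - 4)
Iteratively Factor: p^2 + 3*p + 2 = (p + 2)*(p + 1)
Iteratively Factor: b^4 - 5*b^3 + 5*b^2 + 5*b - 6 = (b - 3)*(b^3 - 2*b^2 - b + 2) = (b - 3)*(b - 2)*(b^2 - 1) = (b - 3)*(b - 2)*(b - 1)*(b + 1)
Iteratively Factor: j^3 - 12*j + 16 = (j - 2)*(j^2 + 2*j - 8) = (j - 2)^2*(j + 4)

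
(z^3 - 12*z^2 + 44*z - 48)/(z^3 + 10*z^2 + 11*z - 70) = (z^2 - 10*z + 24)/(z^2 + 12*z + 35)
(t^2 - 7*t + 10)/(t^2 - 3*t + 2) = (t - 5)/(t - 1)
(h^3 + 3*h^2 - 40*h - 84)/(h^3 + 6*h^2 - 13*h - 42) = (h - 6)/(h - 3)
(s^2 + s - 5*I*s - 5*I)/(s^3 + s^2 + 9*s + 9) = (s - 5*I)/(s^2 + 9)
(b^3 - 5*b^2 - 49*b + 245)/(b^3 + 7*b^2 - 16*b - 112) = (b^2 - 12*b + 35)/(b^2 - 16)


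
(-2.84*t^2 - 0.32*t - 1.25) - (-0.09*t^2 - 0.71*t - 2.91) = -2.75*t^2 + 0.39*t + 1.66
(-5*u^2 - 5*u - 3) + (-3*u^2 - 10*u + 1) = -8*u^2 - 15*u - 2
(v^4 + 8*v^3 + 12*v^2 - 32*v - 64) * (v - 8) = v^5 - 52*v^3 - 128*v^2 + 192*v + 512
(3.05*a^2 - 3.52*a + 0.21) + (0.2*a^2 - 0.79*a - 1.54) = 3.25*a^2 - 4.31*a - 1.33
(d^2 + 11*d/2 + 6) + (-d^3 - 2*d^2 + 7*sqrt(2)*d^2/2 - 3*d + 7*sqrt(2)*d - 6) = -d^3 - d^2 + 7*sqrt(2)*d^2/2 + 5*d/2 + 7*sqrt(2)*d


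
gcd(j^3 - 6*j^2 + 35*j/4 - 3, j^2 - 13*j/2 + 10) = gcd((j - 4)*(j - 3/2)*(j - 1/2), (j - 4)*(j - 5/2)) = j - 4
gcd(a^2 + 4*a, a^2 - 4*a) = a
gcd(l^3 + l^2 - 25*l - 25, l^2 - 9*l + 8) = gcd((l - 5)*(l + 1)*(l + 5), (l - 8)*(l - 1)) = 1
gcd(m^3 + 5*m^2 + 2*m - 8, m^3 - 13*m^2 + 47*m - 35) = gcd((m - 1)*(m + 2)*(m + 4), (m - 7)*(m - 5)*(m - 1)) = m - 1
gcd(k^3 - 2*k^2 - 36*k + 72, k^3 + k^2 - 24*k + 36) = k^2 + 4*k - 12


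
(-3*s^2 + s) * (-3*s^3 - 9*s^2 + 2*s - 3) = 9*s^5 + 24*s^4 - 15*s^3 + 11*s^2 - 3*s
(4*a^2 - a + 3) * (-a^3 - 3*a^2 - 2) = -4*a^5 - 11*a^4 - 17*a^2 + 2*a - 6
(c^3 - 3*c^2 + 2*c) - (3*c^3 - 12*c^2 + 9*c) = -2*c^3 + 9*c^2 - 7*c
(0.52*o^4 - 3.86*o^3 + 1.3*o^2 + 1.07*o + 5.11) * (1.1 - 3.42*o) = -1.7784*o^5 + 13.7732*o^4 - 8.692*o^3 - 2.2294*o^2 - 16.2992*o + 5.621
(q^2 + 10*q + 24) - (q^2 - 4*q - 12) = 14*q + 36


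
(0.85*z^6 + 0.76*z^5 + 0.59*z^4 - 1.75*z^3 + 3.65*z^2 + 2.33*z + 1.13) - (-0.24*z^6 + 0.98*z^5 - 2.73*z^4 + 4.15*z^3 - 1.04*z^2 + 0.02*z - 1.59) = 1.09*z^6 - 0.22*z^5 + 3.32*z^4 - 5.9*z^3 + 4.69*z^2 + 2.31*z + 2.72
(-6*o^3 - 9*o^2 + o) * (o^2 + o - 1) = -6*o^5 - 15*o^4 - 2*o^3 + 10*o^2 - o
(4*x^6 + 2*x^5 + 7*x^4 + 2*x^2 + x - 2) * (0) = 0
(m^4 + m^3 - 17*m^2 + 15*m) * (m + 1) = m^5 + 2*m^4 - 16*m^3 - 2*m^2 + 15*m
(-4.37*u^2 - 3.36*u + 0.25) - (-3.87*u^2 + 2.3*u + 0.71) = -0.5*u^2 - 5.66*u - 0.46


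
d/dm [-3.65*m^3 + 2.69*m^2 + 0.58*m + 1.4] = -10.95*m^2 + 5.38*m + 0.58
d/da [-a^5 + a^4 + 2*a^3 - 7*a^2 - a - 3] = -5*a^4 + 4*a^3 + 6*a^2 - 14*a - 1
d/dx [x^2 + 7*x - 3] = 2*x + 7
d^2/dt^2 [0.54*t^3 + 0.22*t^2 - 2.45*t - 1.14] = 3.24*t + 0.44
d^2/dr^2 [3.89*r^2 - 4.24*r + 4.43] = 7.78000000000000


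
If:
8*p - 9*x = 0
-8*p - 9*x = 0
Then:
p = 0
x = 0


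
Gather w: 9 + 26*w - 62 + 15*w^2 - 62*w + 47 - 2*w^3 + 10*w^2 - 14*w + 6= -2*w^3 + 25*w^2 - 50*w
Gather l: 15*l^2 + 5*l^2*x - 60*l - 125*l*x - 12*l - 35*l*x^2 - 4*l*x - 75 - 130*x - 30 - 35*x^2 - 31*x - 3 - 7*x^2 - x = l^2*(5*x + 15) + l*(-35*x^2 - 129*x - 72) - 42*x^2 - 162*x - 108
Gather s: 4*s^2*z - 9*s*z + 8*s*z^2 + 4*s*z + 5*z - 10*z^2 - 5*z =4*s^2*z + s*(8*z^2 - 5*z) - 10*z^2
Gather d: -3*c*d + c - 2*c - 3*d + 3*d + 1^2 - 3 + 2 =-3*c*d - c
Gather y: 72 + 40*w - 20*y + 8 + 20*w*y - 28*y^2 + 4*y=40*w - 28*y^2 + y*(20*w - 16) + 80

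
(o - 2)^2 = o^2 - 4*o + 4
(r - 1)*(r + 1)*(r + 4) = r^3 + 4*r^2 - r - 4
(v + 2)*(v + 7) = v^2 + 9*v + 14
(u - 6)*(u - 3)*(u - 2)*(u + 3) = u^4 - 8*u^3 + 3*u^2 + 72*u - 108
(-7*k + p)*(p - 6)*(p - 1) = -7*k*p^2 + 49*k*p - 42*k + p^3 - 7*p^2 + 6*p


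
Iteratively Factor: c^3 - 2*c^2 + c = (c - 1)*(c^2 - c) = (c - 1)^2*(c)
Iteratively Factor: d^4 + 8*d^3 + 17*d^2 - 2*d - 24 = (d - 1)*(d^3 + 9*d^2 + 26*d + 24) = (d - 1)*(d + 2)*(d^2 + 7*d + 12) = (d - 1)*(d + 2)*(d + 3)*(d + 4)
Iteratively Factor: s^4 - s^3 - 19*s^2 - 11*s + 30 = (s - 1)*(s^3 - 19*s - 30) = (s - 5)*(s - 1)*(s^2 + 5*s + 6) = (s - 5)*(s - 1)*(s + 2)*(s + 3)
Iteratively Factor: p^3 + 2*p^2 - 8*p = (p - 2)*(p^2 + 4*p) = (p - 2)*(p + 4)*(p)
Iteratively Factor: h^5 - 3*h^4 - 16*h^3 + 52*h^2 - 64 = (h + 4)*(h^4 - 7*h^3 + 12*h^2 + 4*h - 16) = (h - 4)*(h + 4)*(h^3 - 3*h^2 + 4) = (h - 4)*(h - 2)*(h + 4)*(h^2 - h - 2) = (h - 4)*(h - 2)^2*(h + 4)*(h + 1)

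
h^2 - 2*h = h*(h - 2)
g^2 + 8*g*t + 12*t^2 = (g + 2*t)*(g + 6*t)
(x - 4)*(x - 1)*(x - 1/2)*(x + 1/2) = x^4 - 5*x^3 + 15*x^2/4 + 5*x/4 - 1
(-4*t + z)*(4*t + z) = -16*t^2 + z^2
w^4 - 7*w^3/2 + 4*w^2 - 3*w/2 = w*(w - 3/2)*(w - 1)^2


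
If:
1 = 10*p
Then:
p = 1/10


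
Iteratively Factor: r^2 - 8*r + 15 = (r - 5)*(r - 3)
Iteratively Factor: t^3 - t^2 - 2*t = (t + 1)*(t^2 - 2*t) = (t - 2)*(t + 1)*(t)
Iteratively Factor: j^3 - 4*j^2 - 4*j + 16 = (j + 2)*(j^2 - 6*j + 8) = (j - 2)*(j + 2)*(j - 4)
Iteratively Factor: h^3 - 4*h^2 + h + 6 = (h + 1)*(h^2 - 5*h + 6) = (h - 3)*(h + 1)*(h - 2)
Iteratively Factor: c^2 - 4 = (c - 2)*(c + 2)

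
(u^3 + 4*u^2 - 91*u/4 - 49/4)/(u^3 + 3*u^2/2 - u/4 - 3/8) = 2*(2*u^2 + 7*u - 49)/(4*u^2 + 4*u - 3)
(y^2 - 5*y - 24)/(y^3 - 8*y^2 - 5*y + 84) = (y - 8)/(y^2 - 11*y + 28)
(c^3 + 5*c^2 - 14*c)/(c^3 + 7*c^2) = (c - 2)/c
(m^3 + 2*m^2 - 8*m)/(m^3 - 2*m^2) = (m + 4)/m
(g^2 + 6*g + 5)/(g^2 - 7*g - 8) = (g + 5)/(g - 8)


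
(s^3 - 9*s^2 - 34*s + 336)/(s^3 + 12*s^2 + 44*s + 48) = (s^2 - 15*s + 56)/(s^2 + 6*s + 8)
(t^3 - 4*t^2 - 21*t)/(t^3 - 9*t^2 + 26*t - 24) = t*(t^2 - 4*t - 21)/(t^3 - 9*t^2 + 26*t - 24)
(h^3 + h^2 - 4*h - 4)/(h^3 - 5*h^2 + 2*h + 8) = (h + 2)/(h - 4)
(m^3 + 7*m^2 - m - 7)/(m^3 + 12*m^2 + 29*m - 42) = (m + 1)/(m + 6)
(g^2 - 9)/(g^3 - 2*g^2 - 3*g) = (g + 3)/(g*(g + 1))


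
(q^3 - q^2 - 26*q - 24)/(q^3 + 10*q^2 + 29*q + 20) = (q - 6)/(q + 5)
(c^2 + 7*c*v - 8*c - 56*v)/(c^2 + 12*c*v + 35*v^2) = (c - 8)/(c + 5*v)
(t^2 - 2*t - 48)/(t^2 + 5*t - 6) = (t - 8)/(t - 1)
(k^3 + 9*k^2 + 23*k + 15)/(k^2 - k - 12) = (k^2 + 6*k + 5)/(k - 4)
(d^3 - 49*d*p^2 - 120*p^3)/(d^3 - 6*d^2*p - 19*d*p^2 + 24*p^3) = (-d - 5*p)/(-d + p)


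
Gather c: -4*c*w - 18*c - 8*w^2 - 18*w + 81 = c*(-4*w - 18) - 8*w^2 - 18*w + 81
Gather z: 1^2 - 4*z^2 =1 - 4*z^2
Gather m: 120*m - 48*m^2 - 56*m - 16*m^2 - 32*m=-64*m^2 + 32*m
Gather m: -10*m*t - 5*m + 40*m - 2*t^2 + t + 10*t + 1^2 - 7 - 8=m*(35 - 10*t) - 2*t^2 + 11*t - 14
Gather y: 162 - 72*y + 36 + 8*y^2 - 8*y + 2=8*y^2 - 80*y + 200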